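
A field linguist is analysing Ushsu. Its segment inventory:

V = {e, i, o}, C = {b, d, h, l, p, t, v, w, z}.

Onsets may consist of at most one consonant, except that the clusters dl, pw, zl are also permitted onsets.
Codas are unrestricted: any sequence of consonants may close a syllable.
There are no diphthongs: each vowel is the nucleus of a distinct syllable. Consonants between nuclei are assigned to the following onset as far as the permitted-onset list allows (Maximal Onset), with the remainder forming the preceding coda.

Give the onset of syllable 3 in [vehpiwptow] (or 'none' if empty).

t

Vowels present: e, i, o; each is a nucleus, giving 3 syllables.
σ1/σ2 boundary: /hp/; trying suffixes from longest down, /p/ is the first permitted one, so coda /h/ | onset /p/.
σ2/σ3 boundary: /wpt/; trying suffixes from longest down, /t/ is the first permitted one, so coda /wp/ | onset /t/.
So the parse is veh.piwp.tow.
Syllable 3 is /tow/: onset /t/, nucleus /o/, coda /w/.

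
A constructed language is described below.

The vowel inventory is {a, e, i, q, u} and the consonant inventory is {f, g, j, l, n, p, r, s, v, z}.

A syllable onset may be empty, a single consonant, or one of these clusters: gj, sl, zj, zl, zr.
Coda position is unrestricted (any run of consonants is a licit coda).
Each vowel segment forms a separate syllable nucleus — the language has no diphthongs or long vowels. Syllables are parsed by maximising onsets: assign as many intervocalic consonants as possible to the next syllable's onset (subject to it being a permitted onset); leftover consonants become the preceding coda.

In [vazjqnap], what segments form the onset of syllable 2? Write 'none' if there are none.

zj

Vowels present: a, q, a; each is a nucleus, giving 3 syllables.
σ1/σ2 boundary: /zj/ — entire cluster is a permitted onset → onset /zj/, coda ∅.
σ2/σ3 boundary: /n/ → onset of the next syllable (single consonants are always licit onsets).
Result: va.zjq.nap.
Syllable 2 is /zjq/: onset /zj/, nucleus /q/, coda ∅.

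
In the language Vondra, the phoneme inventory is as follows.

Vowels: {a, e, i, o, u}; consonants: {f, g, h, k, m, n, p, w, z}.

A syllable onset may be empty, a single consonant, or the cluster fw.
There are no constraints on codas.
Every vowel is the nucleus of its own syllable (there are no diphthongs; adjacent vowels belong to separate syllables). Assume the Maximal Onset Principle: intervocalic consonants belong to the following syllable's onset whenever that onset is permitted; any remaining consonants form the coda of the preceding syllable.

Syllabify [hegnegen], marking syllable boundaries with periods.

Nuclei (vowels): e, e, e → 3 syllables.
Between /e/ (V1) and /e/ (V2): /gn/ — longest licit onset from the right is /n/, leaving /g/ as coda.
Between /e/ (V2) and /e/ (V3): /g/ → onset of the next syllable (single consonants are always licit onsets).

heg.ne.gen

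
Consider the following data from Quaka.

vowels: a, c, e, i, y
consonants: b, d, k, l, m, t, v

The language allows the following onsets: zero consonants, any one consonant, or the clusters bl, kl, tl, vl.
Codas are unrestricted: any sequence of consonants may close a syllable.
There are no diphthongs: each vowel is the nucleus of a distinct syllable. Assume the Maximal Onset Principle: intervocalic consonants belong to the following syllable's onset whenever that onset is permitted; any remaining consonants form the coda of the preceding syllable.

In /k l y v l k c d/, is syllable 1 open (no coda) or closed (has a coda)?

Nuclei (vowels): y, c → 2 syllables.
V1 /y/ – V2 /c/: /vlk/; trying suffixes from longest down, /k/ is the first permitted one, so coda /vl/ | onset /k/.
Result: klyvl.kcd.
Syllable 1 is /klyvl/ with coda /vl/, so it is closed.

closed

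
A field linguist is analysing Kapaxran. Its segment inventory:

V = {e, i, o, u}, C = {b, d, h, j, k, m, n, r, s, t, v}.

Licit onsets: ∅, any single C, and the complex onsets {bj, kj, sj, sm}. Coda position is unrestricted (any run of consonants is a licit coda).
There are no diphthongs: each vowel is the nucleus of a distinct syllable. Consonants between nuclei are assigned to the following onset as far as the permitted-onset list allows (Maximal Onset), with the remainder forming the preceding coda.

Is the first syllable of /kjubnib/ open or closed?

Nuclei (vowels): u, i → 2 syllables.
σ1/σ2 boundary: /bn/ splits as /b/ + /n/ (/n/ is the longest suffix that is a licit onset).
So the parse is kjub.nib.
Syllable 1 is /kjub/ with coda /b/, so it is closed.

closed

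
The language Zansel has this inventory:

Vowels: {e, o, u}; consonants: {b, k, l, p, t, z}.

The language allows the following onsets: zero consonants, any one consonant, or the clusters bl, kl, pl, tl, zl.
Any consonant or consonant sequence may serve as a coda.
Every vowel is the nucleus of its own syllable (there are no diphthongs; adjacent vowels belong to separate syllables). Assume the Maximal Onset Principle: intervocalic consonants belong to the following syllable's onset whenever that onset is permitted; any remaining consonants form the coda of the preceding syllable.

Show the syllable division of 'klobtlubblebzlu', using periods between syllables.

klob.tlub.bleb.zlu

The vowels are o, u, e, u — 4 nuclei, so 4 syllables.
σ1/σ2 boundary: /btl/ splits as /b/ + /tl/ (/tl/ is the longest suffix that is a licit onset).
σ2/σ3 boundary: /bbl/ — longest licit onset from the right is /bl/, leaving /b/ as coda.
σ3/σ4 boundary: cluster /bzl/ — the longest permitted-onset suffix is /zl/; onset = /zl/, preceding coda = /b/.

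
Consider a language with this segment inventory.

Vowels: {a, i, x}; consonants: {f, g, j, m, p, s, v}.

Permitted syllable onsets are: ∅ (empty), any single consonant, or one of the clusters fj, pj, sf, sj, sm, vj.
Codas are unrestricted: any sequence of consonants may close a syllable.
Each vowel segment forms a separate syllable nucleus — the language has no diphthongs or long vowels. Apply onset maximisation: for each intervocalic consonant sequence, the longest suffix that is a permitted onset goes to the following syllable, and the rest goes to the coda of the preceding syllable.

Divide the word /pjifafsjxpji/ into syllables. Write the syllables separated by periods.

pji.faf.sjx.pji

Nuclei (vowels): i, a, x, i → 4 syllables.
Between /i/ (V1) and /a/ (V2): /f/ is a single consonant, so it becomes the next onset.
Between /a/ (V2) and /x/ (V3): /fsj/ — longest licit onset from the right is /sj/, leaving /f/ as coda.
Between /x/ (V3) and /i/ (V4): /pj/ — entire cluster is a permitted onset → onset /pj/, coda ∅.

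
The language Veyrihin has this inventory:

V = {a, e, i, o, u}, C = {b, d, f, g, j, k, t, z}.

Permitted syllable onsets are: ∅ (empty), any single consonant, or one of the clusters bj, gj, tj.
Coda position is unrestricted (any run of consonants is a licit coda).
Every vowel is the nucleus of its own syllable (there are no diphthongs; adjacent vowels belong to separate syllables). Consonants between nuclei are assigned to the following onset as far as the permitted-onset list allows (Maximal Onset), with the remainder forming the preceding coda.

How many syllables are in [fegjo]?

2

The vowels are e, o — 2 nuclei, so 2 syllables.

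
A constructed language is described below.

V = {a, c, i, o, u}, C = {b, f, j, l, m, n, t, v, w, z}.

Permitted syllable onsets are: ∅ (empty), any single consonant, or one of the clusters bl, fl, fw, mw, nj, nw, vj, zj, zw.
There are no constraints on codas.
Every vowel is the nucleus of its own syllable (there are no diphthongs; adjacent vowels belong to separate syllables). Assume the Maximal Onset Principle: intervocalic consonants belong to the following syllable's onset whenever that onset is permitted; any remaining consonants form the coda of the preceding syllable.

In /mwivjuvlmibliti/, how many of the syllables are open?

The vowels are i, u, i, i, i — 5 nuclei, so 5 syllables.
/i…u/ gap (V1→V2): cluster /vj/ — /vj/ is itself a permitted onset, so the whole cluster goes right; preceding coda = ∅.
/u…i/ gap (V2→V3): cluster /vlm/ — the longest permitted-onset suffix is /m/; onset = /m/, preceding coda = /vl/.
/i…i/ gap (V3→V4): cluster /bl/ — /bl/ is itself a permitted onset, so the whole cluster goes right; preceding coda = ∅.
/i…i/ gap (V4→V5): /t/ → onset of the next syllable (single consonants are always licit onsets).
So the parse is mwi.vjuvl.mi.bli.ti.
Classifying each syllable: /mwi/ (open), /vjuvl/ (closed), /mi/ (open), /bli/ (open), /ti/ (open).
Open syllables: 4.

4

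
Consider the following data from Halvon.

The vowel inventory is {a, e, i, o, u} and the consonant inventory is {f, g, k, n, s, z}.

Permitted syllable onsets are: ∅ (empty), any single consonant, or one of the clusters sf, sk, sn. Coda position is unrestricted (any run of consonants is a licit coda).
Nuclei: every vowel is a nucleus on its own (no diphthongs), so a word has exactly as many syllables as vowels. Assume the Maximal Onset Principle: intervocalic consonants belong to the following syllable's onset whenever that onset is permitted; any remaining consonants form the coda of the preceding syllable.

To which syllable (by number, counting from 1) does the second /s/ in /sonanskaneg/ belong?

The vowels are o, a, a, e — 4 nuclei, so 4 syllables.
/o…a/ gap (V1→V2): just /n/ — single C goes to the following onset.
/a…a/ gap (V2→V3): /nsk/; trying suffixes from longest down, /sk/ is the first permitted one, so coda /n/ | onset /sk/.
/a…e/ gap (V3→V4): /n/ is a single consonant, so it becomes the next onset.
Result: so.nan.ska.neg.
The second /s/ is in the onset of syllable 3 (/ska/).

3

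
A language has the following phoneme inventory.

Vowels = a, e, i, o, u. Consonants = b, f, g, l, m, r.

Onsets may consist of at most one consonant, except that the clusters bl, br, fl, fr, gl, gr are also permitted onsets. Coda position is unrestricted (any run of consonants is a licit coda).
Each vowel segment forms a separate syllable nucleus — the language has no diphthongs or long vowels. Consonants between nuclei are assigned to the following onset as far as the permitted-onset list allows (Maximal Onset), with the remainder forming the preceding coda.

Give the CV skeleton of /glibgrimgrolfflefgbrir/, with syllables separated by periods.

CCVC.CCVC.CCVCC.CCVCC.CCVC

Vowels present: i, i, o, e, i; each is a nucleus, giving 5 syllables.
V1 /i/ – V2 /i/: /bgr/; trying suffixes from longest down, /gr/ is the first permitted one, so coda /b/ | onset /gr/.
V2 /i/ – V3 /o/: /mgr/ — longest licit onset from the right is /gr/, leaving /m/ as coda.
V3 /o/ – V4 /e/: cluster /lffl/ — the longest permitted-onset suffix is /fl/; onset = /fl/, preceding coda = /lf/.
V4 /e/ – V5 /i/: /fgbr/ splits as /fg/ + /br/ (/br/ is the longest suffix that is a licit onset).
Result: glib.grim.grolf.flefg.brir.
Mapping each syllable to C/V: /glib/ → CCVC, /grim/ → CCVC, /grolf/ → CCVCC, /flefg/ → CCVCC, /brir/ → CCVC.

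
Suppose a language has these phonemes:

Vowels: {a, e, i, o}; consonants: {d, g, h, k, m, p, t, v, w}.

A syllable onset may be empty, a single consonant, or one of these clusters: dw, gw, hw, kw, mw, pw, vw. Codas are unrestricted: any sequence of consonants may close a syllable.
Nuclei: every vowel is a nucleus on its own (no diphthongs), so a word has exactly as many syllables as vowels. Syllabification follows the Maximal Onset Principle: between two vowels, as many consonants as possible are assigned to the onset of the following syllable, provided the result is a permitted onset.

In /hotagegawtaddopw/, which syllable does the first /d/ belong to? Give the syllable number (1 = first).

Vowels present: o, a, e, a, a, o; each is a nucleus, giving 6 syllables.
σ1/σ2 boundary: /t/ is a single consonant, so it becomes the next onset.
σ2/σ3 boundary: /g/ is a single consonant, so it becomes the next onset.
σ3/σ4 boundary: /g/ → onset of the next syllable (single consonants are always licit onsets).
σ4/σ5 boundary: cluster /wt/ — the longest permitted-onset suffix is /t/; onset = /t/, preceding coda = /w/.
σ5/σ6 boundary: /dd/; trying suffixes from longest down, /d/ is the first permitted one, so coda /d/ | onset /d/.
Result: ho.ta.ge.gaw.tad.dopw.
The first /d/ is in the coda of syllable 5 (/tad/).

5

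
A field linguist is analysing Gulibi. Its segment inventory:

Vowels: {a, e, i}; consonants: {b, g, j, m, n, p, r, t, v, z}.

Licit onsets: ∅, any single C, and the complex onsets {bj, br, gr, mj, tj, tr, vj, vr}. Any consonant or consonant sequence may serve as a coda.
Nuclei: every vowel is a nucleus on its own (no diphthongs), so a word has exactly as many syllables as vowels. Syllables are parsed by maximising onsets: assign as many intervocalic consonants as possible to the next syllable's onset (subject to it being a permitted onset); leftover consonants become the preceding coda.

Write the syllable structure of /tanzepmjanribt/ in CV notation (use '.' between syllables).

Vowels present: a, e, a, i; each is a nucleus, giving 4 syllables.
V1 /a/ – V2 /e/: cluster /nz/ — the longest permitted-onset suffix is /z/; onset = /z/, preceding coda = /n/.
V2 /e/ – V3 /a/: /pmj/ splits as /p/ + /mj/ (/mj/ is the longest suffix that is a licit onset).
V3 /a/ – V4 /i/: cluster /nr/ — the longest permitted-onset suffix is /r/; onset = /r/, preceding coda = /n/.
Syllabification: tan.zep.mjan.ribt.
Mapping each syllable to C/V: /tan/ → CVC, /zep/ → CVC, /mjan/ → CCVC, /ribt/ → CVCC.

CVC.CVC.CCVC.CVCC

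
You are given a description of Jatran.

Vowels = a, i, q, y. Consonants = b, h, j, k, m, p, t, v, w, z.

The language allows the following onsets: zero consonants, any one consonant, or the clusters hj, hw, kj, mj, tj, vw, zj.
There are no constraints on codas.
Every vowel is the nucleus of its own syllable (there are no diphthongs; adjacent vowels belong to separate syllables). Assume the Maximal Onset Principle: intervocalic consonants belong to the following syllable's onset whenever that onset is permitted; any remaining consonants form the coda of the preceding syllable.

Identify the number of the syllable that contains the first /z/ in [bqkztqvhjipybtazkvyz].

1

The vowels are q, q, i, y, a, y — 6 nuclei, so 6 syllables.
/q…q/ gap (V1→V2): cluster /kzt/ — the longest permitted-onset suffix is /t/; onset = /t/, preceding coda = /kz/.
/q…i/ gap (V2→V3): /vhj/; trying suffixes from longest down, /hj/ is the first permitted one, so coda /v/ | onset /hj/.
/i…y/ gap (V3→V4): just /p/ — single C goes to the following onset.
/y…a/ gap (V4→V5): /bt/; trying suffixes from longest down, /t/ is the first permitted one, so coda /b/ | onset /t/.
/a…y/ gap (V5→V6): /zkv/; trying suffixes from longest down, /v/ is the first permitted one, so coda /zk/ | onset /v/.
Result: bqkz.tqv.hji.pyb.tazk.vyz.
The first /z/ is in the coda of syllable 1 (/bqkz/).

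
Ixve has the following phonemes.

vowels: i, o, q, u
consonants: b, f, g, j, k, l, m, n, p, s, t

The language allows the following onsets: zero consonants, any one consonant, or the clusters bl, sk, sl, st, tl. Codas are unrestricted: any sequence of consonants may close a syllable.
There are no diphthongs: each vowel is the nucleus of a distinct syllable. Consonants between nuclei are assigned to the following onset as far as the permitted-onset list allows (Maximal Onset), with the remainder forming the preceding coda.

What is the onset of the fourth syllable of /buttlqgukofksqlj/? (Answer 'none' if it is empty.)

Nuclei (vowels): u, q, u, o, q → 5 syllables.
V1 /u/ – V2 /q/: /ttl/ — longest licit onset from the right is /tl/, leaving /t/ as coda.
V2 /q/ – V3 /u/: /g/ → onset of the next syllable (single consonants are always licit onsets).
V3 /u/ – V4 /o/: just /k/ — single C goes to the following onset.
V4 /o/ – V5 /q/: /fks/ splits as /fk/ + /s/ (/s/ is the longest suffix that is a licit onset).
Syllabification: but.tlq.gu.kofk.sqlj.
Syllable 4 is /kofk/: onset /k/, nucleus /o/, coda /fk/.

k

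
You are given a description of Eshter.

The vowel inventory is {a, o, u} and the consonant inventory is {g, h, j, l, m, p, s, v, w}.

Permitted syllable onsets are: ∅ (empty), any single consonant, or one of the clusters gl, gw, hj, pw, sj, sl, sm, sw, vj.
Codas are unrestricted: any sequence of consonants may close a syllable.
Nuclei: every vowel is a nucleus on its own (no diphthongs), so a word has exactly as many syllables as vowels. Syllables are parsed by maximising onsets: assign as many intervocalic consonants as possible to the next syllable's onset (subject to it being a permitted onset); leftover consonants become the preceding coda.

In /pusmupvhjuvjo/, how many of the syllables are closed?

Nuclei (vowels): u, u, u, o → 4 syllables.
/u…u/ gap (V1→V2): cluster /sm/ — /sm/ is itself a permitted onset, so the whole cluster goes right; preceding coda = ∅.
/u…u/ gap (V2→V3): /pvhj/; trying suffixes from longest down, /hj/ is the first permitted one, so coda /pv/ | onset /hj/.
/u…o/ gap (V3→V4): /vj/ is a licit onset in full, so it all attaches to the next syllable.
So the parse is pu.smupv.hju.vjo.
Classifying each syllable: /pu/ (open), /smupv/ (closed), /hju/ (open), /vjo/ (open).
Closed syllables: 1.

1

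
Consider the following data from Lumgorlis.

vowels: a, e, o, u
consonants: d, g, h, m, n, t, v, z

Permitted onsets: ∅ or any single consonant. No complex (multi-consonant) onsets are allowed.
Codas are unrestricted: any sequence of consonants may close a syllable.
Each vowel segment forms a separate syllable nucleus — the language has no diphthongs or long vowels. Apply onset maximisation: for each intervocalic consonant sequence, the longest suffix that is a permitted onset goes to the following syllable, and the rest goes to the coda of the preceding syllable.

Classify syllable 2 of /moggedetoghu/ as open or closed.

open

Nuclei (vowels): o, e, e, o, u → 5 syllables.
Between /o/ (V1) and /e/ (V2): /gg/ — longest licit onset from the right is /g/, leaving /g/ as coda.
Between /e/ (V2) and /e/ (V3): /d/ → onset of the next syllable (single consonants are always licit onsets).
Between /e/ (V3) and /o/ (V4): /t/ is a single consonant, so it becomes the next onset.
Between /o/ (V4) and /u/ (V5): cluster /gh/ — the longest permitted-onset suffix is /h/; onset = /h/, preceding coda = /g/.
Result: mog.ge.de.tog.hu.
Syllable 2 is /ge/; it ends in its nucleus with no coda, so it is open.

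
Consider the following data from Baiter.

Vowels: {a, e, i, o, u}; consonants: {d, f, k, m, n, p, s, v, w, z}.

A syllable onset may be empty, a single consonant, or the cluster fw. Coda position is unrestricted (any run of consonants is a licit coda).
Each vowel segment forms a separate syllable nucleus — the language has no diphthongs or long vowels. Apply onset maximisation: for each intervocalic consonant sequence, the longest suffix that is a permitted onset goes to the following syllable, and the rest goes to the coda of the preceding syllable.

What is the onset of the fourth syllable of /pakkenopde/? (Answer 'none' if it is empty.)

Nuclei (vowels): a, e, o, e → 4 syllables.
Between /a/ (V1) and /e/ (V2): /kk/ splits as /k/ + /k/ (/k/ is the longest suffix that is a licit onset).
Between /e/ (V2) and /o/ (V3): /n/ is a single consonant, so it becomes the next onset.
Between /o/ (V3) and /e/ (V4): /pd/ splits as /p/ + /d/ (/d/ is the longest suffix that is a licit onset).
Putting it together: pak.ke.nop.de.
Syllable 4 is /de/: onset /d/, nucleus /e/, coda ∅.

d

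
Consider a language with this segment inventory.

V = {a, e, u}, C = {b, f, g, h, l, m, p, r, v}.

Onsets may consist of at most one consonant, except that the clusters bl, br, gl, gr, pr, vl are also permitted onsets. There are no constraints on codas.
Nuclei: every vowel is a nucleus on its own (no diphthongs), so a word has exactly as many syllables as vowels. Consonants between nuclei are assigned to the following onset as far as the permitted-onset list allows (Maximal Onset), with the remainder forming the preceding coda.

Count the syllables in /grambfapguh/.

Vowels present: a, a, u; each is a nucleus, giving 3 syllables.

3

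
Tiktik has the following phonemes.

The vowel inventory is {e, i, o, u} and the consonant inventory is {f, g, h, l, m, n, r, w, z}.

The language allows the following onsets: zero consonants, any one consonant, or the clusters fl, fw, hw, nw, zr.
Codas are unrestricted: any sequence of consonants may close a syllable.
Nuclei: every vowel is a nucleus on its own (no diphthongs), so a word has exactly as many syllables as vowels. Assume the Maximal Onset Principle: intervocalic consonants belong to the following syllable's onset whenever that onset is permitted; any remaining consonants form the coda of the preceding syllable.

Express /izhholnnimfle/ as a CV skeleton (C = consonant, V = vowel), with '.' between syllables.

VCC.CVCC.CVC.CCV

The vowels are i, o, i, e — 4 nuclei, so 4 syllables.
V1 /i/ – V2 /o/: /zhh/ — longest licit onset from the right is /h/, leaving /zh/ as coda.
V2 /o/ – V3 /i/: /lnn/; trying suffixes from longest down, /n/ is the first permitted one, so coda /ln/ | onset /n/.
V3 /i/ – V4 /e/: /mfl/ — longest licit onset from the right is /fl/, leaving /m/ as coda.
Putting it together: izh.holn.nim.fle.
Mapping each syllable to C/V: /izh/ → VCC, /holn/ → CVCC, /nim/ → CVC, /fle/ → CCV.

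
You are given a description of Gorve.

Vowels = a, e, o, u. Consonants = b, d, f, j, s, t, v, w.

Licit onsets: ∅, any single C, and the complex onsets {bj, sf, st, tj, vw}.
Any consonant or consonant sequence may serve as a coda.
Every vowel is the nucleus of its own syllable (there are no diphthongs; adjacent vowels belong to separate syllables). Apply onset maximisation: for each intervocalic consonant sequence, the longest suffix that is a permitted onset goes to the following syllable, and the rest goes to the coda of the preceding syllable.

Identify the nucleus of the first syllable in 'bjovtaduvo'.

The vowels are o, a, u, o — 4 nuclei, so 4 syllables.
The first nucleus (vowel 1 from the left) is /o/.

o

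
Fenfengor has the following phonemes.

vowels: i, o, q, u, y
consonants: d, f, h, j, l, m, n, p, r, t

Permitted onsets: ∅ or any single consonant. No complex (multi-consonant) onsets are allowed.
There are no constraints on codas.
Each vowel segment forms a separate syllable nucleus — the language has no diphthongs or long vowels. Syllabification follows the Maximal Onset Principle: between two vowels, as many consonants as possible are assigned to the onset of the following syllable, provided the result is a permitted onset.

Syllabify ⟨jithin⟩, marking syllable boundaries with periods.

Nuclei (vowels): i, i → 2 syllables.
V1 /i/ – V2 /i/: cluster /th/ — the longest permitted-onset suffix is /h/; onset = /h/, preceding coda = /t/.

jit.hin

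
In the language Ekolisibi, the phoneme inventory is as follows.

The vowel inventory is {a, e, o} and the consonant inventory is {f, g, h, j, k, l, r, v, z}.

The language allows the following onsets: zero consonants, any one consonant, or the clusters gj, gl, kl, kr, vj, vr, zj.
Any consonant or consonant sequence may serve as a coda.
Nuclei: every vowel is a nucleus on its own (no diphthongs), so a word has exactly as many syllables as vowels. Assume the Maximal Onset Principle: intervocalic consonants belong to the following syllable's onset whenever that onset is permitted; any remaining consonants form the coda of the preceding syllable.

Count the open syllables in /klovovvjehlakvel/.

1

Nuclei (vowels): o, o, e, a, e → 5 syllables.
Between /o/ (V1) and /o/ (V2): /v/ is a single consonant, so it becomes the next onset.
Between /o/ (V2) and /e/ (V3): cluster /vvj/ — the longest permitted-onset suffix is /vj/; onset = /vj/, preceding coda = /v/.
Between /e/ (V3) and /a/ (V4): /hl/ splits as /h/ + /l/ (/l/ is the longest suffix that is a licit onset).
Between /a/ (V4) and /e/ (V5): /kv/; trying suffixes from longest down, /v/ is the first permitted one, so coda /k/ | onset /v/.
Syllabification: klo.vov.vjeh.lak.vel.
Classifying each syllable: /klo/ (open), /vov/ (closed), /vjeh/ (closed), /lak/ (closed), /vel/ (closed).
Open syllables: 1.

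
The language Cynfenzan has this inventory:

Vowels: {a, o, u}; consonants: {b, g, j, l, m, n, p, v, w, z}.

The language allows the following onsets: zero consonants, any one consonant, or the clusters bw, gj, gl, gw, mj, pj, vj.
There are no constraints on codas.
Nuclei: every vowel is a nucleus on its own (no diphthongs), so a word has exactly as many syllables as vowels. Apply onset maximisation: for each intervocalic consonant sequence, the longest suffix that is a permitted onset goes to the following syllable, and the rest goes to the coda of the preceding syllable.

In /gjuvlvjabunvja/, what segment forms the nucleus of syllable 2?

Nuclei (vowels): u, a, u, a → 4 syllables.
The second nucleus (vowel 2 from the left) is /a/.

a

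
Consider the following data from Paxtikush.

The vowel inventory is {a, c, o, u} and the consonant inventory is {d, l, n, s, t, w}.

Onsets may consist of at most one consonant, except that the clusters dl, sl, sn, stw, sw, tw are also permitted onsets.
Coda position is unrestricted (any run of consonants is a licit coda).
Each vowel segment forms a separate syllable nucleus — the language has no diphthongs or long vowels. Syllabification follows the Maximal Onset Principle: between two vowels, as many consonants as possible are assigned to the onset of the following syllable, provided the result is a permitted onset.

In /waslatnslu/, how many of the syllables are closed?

Vowels present: a, a, u; each is a nucleus, giving 3 syllables.
V1 /a/ – V2 /a/: /sl/ is a licit onset in full, so it all attaches to the next syllable.
V2 /a/ – V3 /u/: /tnsl/ — longest licit onset from the right is /sl/, leaving /tn/ as coda.
Syllabification: wa.slatn.slu.
Classifying each syllable: /wa/ (open), /slatn/ (closed), /slu/ (open).
Closed syllables: 1.

1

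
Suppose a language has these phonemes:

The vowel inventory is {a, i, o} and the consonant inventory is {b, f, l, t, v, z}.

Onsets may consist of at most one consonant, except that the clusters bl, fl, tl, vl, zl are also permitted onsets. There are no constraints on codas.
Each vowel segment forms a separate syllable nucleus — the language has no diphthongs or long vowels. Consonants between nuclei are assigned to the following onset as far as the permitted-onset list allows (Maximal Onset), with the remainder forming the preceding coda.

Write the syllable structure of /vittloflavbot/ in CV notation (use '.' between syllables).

CVC.CCV.CCVC.CVC

The vowels are i, o, a, o — 4 nuclei, so 4 syllables.
V1 /i/ – V2 /o/: /ttl/ — longest licit onset from the right is /tl/, leaving /t/ as coda.
V2 /o/ – V3 /a/: /fl/ is a licit onset in full, so it all attaches to the next syllable.
V3 /a/ – V4 /o/: /vb/ — longest licit onset from the right is /b/, leaving /v/ as coda.
Result: vit.tlo.flav.bot.
Mapping each syllable to C/V: /vit/ → CVC, /tlo/ → CCV, /flav/ → CCVC, /bot/ → CVC.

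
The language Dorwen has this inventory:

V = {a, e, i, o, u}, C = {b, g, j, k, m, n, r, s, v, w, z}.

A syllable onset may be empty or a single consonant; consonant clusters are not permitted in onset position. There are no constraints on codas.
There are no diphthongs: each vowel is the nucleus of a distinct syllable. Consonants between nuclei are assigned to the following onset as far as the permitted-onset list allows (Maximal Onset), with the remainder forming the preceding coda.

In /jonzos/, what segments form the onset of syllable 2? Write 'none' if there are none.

z

The vowels are o, o — 2 nuclei, so 2 syllables.
/o…o/ gap (V1→V2): /nz/; trying suffixes from longest down, /z/ is the first permitted one, so coda /n/ | onset /z/.
Syllabification: jon.zos.
Syllable 2 is /zos/: onset /z/, nucleus /o/, coda /s/.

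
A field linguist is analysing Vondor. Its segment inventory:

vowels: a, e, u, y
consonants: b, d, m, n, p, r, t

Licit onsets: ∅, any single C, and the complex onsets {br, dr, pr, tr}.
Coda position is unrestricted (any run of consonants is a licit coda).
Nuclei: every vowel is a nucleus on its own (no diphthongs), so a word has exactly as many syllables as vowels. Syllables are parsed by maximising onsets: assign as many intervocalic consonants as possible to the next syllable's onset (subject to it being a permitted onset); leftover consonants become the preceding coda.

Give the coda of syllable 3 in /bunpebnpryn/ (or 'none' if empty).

n

Nuclei (vowels): u, e, y → 3 syllables.
Between /u/ (V1) and /e/ (V2): cluster /np/ — the longest permitted-onset suffix is /p/; onset = /p/, preceding coda = /n/.
Between /e/ (V2) and /y/ (V3): cluster /bnpr/ — the longest permitted-onset suffix is /pr/; onset = /pr/, preceding coda = /bn/.
Putting it together: bun.pebn.pryn.
Syllable 3 is /pryn/: onset /pr/, nucleus /y/, coda /n/.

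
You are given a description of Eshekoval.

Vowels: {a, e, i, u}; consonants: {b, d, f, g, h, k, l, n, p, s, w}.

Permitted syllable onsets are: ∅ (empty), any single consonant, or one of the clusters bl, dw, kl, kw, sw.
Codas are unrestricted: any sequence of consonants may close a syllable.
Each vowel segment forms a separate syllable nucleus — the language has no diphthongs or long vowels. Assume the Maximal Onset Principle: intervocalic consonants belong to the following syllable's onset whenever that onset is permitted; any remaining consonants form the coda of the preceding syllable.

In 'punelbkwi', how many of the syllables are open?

2

The vowels are u, e, i — 3 nuclei, so 3 syllables.
σ1/σ2 boundary: /n/ → onset of the next syllable (single consonants are always licit onsets).
σ2/σ3 boundary: /lbkw/ — longest licit onset from the right is /kw/, leaving /lb/ as coda.
Result: pu.nelb.kwi.
Classifying each syllable: /pu/ (open), /nelb/ (closed), /kwi/ (open).
Open syllables: 2.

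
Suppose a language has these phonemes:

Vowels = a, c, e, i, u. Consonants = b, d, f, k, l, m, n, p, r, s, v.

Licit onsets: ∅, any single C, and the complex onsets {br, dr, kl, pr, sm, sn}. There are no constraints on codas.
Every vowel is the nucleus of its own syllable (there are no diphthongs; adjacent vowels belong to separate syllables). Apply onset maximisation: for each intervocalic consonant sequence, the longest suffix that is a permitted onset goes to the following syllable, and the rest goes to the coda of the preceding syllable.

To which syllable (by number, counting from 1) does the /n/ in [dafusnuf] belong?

Nuclei (vowels): a, u, u → 3 syllables.
/a…u/ gap (V1→V2): just /f/ — single C goes to the following onset.
/u…u/ gap (V2→V3): /sn/ is a licit onset in full, so it all attaches to the next syllable.
Syllabification: da.fu.snuf.
The /n/ is in the onset of syllable 3 (/snuf/).

3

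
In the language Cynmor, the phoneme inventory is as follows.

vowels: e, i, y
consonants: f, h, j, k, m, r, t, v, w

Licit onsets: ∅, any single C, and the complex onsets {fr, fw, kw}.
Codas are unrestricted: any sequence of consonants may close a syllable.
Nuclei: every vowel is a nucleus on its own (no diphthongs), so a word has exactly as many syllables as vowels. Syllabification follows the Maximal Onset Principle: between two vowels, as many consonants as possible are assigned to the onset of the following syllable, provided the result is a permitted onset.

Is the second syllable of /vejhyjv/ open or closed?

The vowels are e, y — 2 nuclei, so 2 syllables.
σ1/σ2 boundary: cluster /jh/ — the longest permitted-onset suffix is /h/; onset = /h/, preceding coda = /j/.
Result: vej.hyjv.
Syllable 2 is /hyjv/ with coda /jv/, so it is closed.

closed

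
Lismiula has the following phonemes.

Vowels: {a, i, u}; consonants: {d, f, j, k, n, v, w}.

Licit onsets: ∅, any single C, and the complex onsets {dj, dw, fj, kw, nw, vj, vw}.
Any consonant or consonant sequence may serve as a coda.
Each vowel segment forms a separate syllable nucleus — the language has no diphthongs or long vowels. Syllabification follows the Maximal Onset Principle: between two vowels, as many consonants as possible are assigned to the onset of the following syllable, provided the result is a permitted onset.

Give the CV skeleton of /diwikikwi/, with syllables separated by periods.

Vowels present: i, i, i, i; each is a nucleus, giving 4 syllables.
σ1/σ2 boundary: /w/ → onset of the next syllable (single consonants are always licit onsets).
σ2/σ3 boundary: just /k/ — single C goes to the following onset.
σ3/σ4 boundary: /kw/ is a licit onset in full, so it all attaches to the next syllable.
Syllabification: di.wi.ki.kwi.
Mapping each syllable to C/V: /di/ → CV, /wi/ → CV, /ki/ → CV, /kwi/ → CCV.

CV.CV.CV.CCV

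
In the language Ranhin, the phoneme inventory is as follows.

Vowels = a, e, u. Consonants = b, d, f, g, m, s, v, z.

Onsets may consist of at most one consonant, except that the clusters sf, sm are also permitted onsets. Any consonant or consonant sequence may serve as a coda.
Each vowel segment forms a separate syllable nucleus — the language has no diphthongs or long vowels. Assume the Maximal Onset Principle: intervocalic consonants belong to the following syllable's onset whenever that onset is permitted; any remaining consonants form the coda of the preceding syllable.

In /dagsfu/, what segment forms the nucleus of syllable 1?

a

Nuclei (vowels): a, u → 2 syllables.
The first nucleus (vowel 1 from the left) is /a/.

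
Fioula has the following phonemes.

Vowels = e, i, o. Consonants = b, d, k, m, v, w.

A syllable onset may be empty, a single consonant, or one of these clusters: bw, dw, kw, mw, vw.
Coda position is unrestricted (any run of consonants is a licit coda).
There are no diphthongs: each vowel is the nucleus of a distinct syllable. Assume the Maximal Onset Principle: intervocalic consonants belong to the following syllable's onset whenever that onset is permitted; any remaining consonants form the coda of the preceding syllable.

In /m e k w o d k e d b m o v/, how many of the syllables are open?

1

The vowels are e, o, e, o — 4 nuclei, so 4 syllables.
V1 /e/ – V2 /o/: cluster /kw/ — /kw/ is itself a permitted onset, so the whole cluster goes right; preceding coda = ∅.
V2 /o/ – V3 /e/: cluster /dk/ — the longest permitted-onset suffix is /k/; onset = /k/, preceding coda = /d/.
V3 /e/ – V4 /o/: /dbm/; trying suffixes from longest down, /m/ is the first permitted one, so coda /db/ | onset /m/.
Result: me.kwod.kedb.mov.
Classifying each syllable: /me/ (open), /kwod/ (closed), /kedb/ (closed), /mov/ (closed).
Open syllables: 1.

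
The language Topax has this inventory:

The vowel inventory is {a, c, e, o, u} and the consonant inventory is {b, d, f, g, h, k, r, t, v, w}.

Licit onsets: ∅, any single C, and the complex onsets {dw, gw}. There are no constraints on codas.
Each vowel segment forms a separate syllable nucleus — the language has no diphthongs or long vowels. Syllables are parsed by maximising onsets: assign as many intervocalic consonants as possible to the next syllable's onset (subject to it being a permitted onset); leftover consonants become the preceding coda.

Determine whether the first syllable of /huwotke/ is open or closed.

The vowels are u, o, e — 3 nuclei, so 3 syllables.
V1 /u/ – V2 /o/: /w/ → onset of the next syllable (single consonants are always licit onsets).
V2 /o/ – V3 /e/: cluster /tk/ — the longest permitted-onset suffix is /k/; onset = /k/, preceding coda = /t/.
Result: hu.wot.ke.
Syllable 1 is /hu/; it ends in its nucleus with no coda, so it is open.

open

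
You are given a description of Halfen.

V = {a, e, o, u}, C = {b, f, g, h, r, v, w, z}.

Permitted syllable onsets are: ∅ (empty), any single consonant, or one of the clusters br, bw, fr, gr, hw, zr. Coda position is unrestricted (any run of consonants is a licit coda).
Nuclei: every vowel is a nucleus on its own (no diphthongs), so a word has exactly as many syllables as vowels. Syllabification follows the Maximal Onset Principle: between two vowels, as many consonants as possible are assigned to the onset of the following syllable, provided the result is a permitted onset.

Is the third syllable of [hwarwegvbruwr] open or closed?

closed

The vowels are a, e, u — 3 nuclei, so 3 syllables.
/a…e/ gap (V1→V2): cluster /rw/ — the longest permitted-onset suffix is /w/; onset = /w/, preceding coda = /r/.
/e…u/ gap (V2→V3): /gvbr/; trying suffixes from longest down, /br/ is the first permitted one, so coda /gv/ | onset /br/.
So the parse is hwar.wegv.bruwr.
Syllable 3 is /bruwr/ with coda /wr/, so it is closed.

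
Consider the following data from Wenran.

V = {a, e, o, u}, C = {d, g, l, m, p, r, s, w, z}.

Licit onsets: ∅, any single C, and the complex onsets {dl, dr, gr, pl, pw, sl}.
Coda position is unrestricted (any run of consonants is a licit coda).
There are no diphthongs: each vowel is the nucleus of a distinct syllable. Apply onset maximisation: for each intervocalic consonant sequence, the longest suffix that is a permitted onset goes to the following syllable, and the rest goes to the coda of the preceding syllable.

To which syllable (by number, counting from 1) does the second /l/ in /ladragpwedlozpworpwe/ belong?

4

Vowels present: a, a, e, o, o, e; each is a nucleus, giving 6 syllables.
/a…a/ gap (V1→V2): /dr/ is a licit onset in full, so it all attaches to the next syllable.
/a…e/ gap (V2→V3): /gpw/ splits as /g/ + /pw/ (/pw/ is the longest suffix that is a licit onset).
/e…o/ gap (V3→V4): cluster /dl/ — /dl/ is itself a permitted onset, so the whole cluster goes right; preceding coda = ∅.
/o…o/ gap (V4→V5): cluster /zpw/ — the longest permitted-onset suffix is /pw/; onset = /pw/, preceding coda = /z/.
/o…e/ gap (V5→V6): /rpw/ — longest licit onset from the right is /pw/, leaving /r/ as coda.
Putting it together: la.drag.pwe.dloz.pwor.pwe.
The second /l/ is in the onset of syllable 4 (/dloz/).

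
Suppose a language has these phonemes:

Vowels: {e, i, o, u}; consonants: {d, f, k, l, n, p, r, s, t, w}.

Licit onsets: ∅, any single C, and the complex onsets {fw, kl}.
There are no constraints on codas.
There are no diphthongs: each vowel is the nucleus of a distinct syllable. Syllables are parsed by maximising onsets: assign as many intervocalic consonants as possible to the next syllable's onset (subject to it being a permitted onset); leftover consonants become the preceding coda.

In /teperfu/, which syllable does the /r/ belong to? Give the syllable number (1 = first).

Vowels present: e, e, u; each is a nucleus, giving 3 syllables.
σ1/σ2 boundary: /p/ → onset of the next syllable (single consonants are always licit onsets).
σ2/σ3 boundary: /rf/ — longest licit onset from the right is /f/, leaving /r/ as coda.
So the parse is te.per.fu.
The /r/ is in the coda of syllable 2 (/per/).

2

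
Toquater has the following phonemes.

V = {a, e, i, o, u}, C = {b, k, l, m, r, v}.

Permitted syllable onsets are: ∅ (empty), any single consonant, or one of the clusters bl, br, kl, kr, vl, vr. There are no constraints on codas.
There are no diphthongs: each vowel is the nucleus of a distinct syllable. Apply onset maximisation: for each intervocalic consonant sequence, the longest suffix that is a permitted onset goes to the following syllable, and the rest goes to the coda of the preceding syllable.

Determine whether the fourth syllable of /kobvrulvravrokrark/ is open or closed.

open

Vowels present: o, u, a, o, a; each is a nucleus, giving 5 syllables.
Between /o/ (V1) and /u/ (V2): /bvr/ splits as /b/ + /vr/ (/vr/ is the longest suffix that is a licit onset).
Between /u/ (V2) and /a/ (V3): /lvr/; trying suffixes from longest down, /vr/ is the first permitted one, so coda /l/ | onset /vr/.
Between /a/ (V3) and /o/ (V4): cluster /vr/ — /vr/ is itself a permitted onset, so the whole cluster goes right; preceding coda = ∅.
Between /o/ (V4) and /a/ (V5): /kr/ — entire cluster is a permitted onset → onset /kr/, coda ∅.
So the parse is kob.vrul.vra.vro.krark.
Syllable 4 is /vro/; it ends in its nucleus with no coda, so it is open.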